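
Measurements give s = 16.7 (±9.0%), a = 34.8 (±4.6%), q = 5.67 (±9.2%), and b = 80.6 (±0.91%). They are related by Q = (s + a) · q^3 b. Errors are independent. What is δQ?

Let u = s + a = 51.5. δu = √(δs² + δa²) = √(2.26 + 2.56) = 2.20, so δu/u = 0.0426.
Q is then a monomial in u, q, b:
δQ/Q = √((δu/u)² + (3·δq/q)² + (1·δb/b)²) = √(0.00182 + 0.0762 + 8.28e-05) = 0.279
Q = 7.57e+05, so δQ = 0.279 × 7.57e+05 = 2.11e+05.

2.11e+05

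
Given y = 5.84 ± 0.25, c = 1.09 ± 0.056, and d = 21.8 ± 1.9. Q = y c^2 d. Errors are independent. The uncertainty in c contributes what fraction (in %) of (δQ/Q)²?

52.8%

(δQ/Q)² = (1·δy/y)² + (2·δc/c)² + (1·δd/d)²
  y term: (1×0.0428)² = 0.00183
  c term: (2×0.0514)² = 0.0106
  d term: (1×0.0872)² = 0.00760
Total = 0.0200. Share from c = 0.0106/0.0200 = 0.528.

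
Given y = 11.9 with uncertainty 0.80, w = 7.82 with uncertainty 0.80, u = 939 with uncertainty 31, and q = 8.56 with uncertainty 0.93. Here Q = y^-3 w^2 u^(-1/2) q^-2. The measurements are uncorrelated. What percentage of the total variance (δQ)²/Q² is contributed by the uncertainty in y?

(δQ/Q)² = (-3·δy/y)² + (2·δw/w)² + (−½·δu/u)² + (-2·δq/q)²
  y term: (-3×0.0672)² = 0.0407
  w term: (2×0.102)² = 0.0419
  u term: (-0.5×0.0330)² = 0.000272
  q term: (-2×0.109)² = 0.0472
Total = 0.130. Share from y = 0.0407/0.130 = 0.313.

31.3%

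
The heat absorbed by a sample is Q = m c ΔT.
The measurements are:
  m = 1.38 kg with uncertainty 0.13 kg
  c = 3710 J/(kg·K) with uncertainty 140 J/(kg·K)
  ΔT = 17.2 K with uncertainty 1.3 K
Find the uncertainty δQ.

11100 J

Q is a product of powers, so relative uncertainties combine in quadrature:
  (1·δm/m)² = (1×0.0942)² = 0.00887;  (1·δc/c)² = (1×0.0377)² = 0.00142;  (1·δΔT/ΔT)² = (1×0.0756)² = 0.00571
δQ/Q = √(0.0160) = 0.127
Q = 88100 J, so δQ = 0.127 × 88100 = 11100 J.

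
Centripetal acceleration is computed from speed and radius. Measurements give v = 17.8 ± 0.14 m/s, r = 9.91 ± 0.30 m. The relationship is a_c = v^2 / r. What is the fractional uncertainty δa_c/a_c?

For a monomial a_c ∝ v^2, r^-1, fractional errors add in quadrature:
  (2·δv/v)² = (2×0.00787)² = 0.000247;  (-1·δr/r)² = (-1×0.0303)² = 0.000916
δa_c/a_c = √(0.00116) = 0.0341

0.0341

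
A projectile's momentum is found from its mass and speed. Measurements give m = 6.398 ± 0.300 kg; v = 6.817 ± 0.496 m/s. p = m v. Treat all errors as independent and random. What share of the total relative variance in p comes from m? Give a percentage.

(δp/p)² = (1·δm/m)² + (1·δv/v)²
  m term: (1×0.0469)² = 0.00220
  v term: (1×0.0728)² = 0.00529
Total = 0.00749. Share from m = 0.00220/0.00749 = 0.293.

29.3%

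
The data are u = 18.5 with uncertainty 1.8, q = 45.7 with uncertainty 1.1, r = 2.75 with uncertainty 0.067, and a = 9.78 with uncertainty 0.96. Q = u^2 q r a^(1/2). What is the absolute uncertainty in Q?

Each factor contributes (exponent × relative error)² to (δQ/Q)²:
  (2·δu/u)² = (2×0.0973)² = 0.0379;  (1·δq/q)² = (1×0.0241)² = 0.000579;  (1·δr/r)² = (1×0.0244)² = 0.000594;  (½·δa/a)² = (0.5×0.0982)² = 0.00241
δQ/Q = √(0.0414) = 0.204
Q = 1.35e+05, so δQ = 0.204 × 1.35e+05 = 27400.

27400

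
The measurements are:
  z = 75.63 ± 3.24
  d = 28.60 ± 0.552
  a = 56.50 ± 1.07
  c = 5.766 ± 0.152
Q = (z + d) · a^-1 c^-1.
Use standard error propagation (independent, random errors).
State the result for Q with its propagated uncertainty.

0.3199 ± 0.0145

Let u = z + d = 104.2. δu = √(δz² + δd²) = √(10.5 + 0.305) = 3.29, so δu/u = 0.0315.
Q is then a monomial in u, a, c:
δQ/Q = √((δu/u)² + (-1·δa/a)² + (-1·δc/c)²) = √(0.000994 + 0.000359 + 0.000695) = 0.0453
Q = 0.3199, so δQ = 0.0453 × 0.3199 = 0.0145.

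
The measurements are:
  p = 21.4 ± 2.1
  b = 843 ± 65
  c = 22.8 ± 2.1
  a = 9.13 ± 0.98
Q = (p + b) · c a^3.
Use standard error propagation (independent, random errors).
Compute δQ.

5.15e+06

Let u = p + b = 864. δu = √(δp² + δb²) = √(4.41 + 4220) = 65.0, so δu/u = 0.0752.
Q is then a monomial in u, c, a:
δQ/Q = √((δu/u)² + (1·δc/c)² + (3·δa/a)²) = √(0.00566 + 0.00848 + 0.104) = 0.343
Q = 1.5e+07, so δQ = 0.343 × 1.5e+07 = 5.15e+06.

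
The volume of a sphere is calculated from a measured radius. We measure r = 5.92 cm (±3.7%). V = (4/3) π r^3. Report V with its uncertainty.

869 ± 96.5 cm^3

Products/powers → add relative errors in quadrature, weighted by exponent:
  (3·δr/r)² = (3×0.0370)² = 0.0123
δV/V = √(0.0123) = 0.111
V = 869 cm^3, so δV = 0.111 × 869 = 96.5 cm^3.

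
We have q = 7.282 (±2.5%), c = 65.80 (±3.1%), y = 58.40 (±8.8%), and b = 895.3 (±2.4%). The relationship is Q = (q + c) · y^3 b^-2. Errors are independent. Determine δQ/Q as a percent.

Let u = q + c = 73.08. δu = √(δq² + δc²) = √(0.0331 + 4.16) = 2.05, so δu/u = 0.0280.
Q is then a monomial in u, y, b:
δQ/Q = √((δu/u)² + (3·δy/y)² + (-2·δb/b)²) = √(0.000785 + 0.0697 + 0.00230) = 0.270

27.0%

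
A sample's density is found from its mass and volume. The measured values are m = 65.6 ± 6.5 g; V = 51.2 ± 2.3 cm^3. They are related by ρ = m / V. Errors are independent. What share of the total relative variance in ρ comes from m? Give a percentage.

83.0%

(δρ/ρ)² = (1·δm/m)² + (-1·δV/V)²
  m term: (1×0.0991)² = 0.00982
  V term: (-1×0.0449)² = 0.00202
Total = 0.0118. Share from m = 0.00982/0.0118 = 0.830.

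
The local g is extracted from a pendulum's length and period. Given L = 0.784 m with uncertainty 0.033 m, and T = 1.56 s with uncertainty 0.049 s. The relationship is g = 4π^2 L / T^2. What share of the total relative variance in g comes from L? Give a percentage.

(δg/g)² = (1·δL/L)² + (-2·δT/T)²
  L term: (1×0.0421)² = 0.00177
  T term: (-2×0.0314)² = 0.00395
Total = 0.00572. Share from L = 0.00177/0.00572 = 0.310.

31.0%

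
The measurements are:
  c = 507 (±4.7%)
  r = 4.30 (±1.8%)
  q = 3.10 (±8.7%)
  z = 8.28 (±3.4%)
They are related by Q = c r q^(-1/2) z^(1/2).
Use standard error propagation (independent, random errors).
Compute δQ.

245

Since Q is a product/quotient, work with relative uncertainties:
  (1·δc/c)² = (1×0.0470)² = 0.00221;  (1·δr/r)² = (1×0.0180)² = 0.000324;  (−½·δq/q)² = (-0.5×0.0870)² = 0.00189;  (½·δz/z)² = (0.5×0.0340)² = 0.000289
δQ/Q = √(0.00471) = 0.0687
Q = 3560, so δQ = 0.0687 × 3560 = 245.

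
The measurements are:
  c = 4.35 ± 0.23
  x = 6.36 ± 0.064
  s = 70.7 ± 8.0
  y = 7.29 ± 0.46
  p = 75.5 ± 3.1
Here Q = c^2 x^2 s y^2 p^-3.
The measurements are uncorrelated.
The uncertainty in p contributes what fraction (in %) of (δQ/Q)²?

27.3%

(δQ/Q)² = (2·δc/c)² + (2·δx/x)² + (1·δs/s)² + (2·δy/y)² + (-3·δp/p)²
  c term: (2×0.0529)² = 0.0112
  x term: (2×0.0101)² = 0.000405
  s term: (1×0.113)² = 0.0128
  y term: (2×0.0631)² = 0.0159
  p term: (-3×0.0411)² = 0.0152
Total = 0.0555. Share from p = 0.0152/0.0555 = 0.273.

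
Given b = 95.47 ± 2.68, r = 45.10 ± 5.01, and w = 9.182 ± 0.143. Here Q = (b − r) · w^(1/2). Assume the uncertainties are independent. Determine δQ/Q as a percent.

Let u = b − r = 50.37. δu = √(δb² + δr²) = √(7.18 + 25.1) = 5.68, so δu/u = 0.113.
Q is then a monomial in u, w:
δQ/Q = √((δu/u)² + (½·δw/w)²) = √(0.0127 + 6.06e-05) = 0.113

11.3%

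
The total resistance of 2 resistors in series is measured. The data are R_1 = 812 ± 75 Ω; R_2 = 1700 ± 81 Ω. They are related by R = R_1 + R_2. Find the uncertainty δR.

110 Ω

Each term contributes (cᵢ δxᵢ)² to (δR)²:
  (δR_1)² = 5620;  (δR_2)² = 6560
δR = √(12200) = 110 Ω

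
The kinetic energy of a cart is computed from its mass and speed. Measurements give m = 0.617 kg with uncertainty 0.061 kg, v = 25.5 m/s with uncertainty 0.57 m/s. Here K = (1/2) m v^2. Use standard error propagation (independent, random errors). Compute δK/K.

Each factor contributes (exponent × relative error)² to (δK/K)²:
  (1·δm/m)² = (1×0.0989)² = 0.00977;  (2·δv/v)² = (2×0.0224)² = 0.00200
δK/K = √(0.0118) = 0.109

0.109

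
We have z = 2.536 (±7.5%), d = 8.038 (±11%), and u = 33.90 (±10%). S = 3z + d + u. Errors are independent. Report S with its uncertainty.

Each term contributes (cᵢ δxᵢ)² to (δS)²:
  (3·δz)² = 0.326;  (δd)² = 0.782;  (δu)² = 11.5
δS = √(12.6) = 3.55
S = 49.55.

49.55 ± 3.55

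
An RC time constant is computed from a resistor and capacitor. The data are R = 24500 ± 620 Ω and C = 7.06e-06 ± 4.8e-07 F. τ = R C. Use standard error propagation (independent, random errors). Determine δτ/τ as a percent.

7.25%

Relative error in a monomial: (δτ/τ)² = Σ (nᵢ · δxᵢ/xᵢ)².
  (1·δR/R)² = (1×0.0253)² = 0.000640;  (1·δC/C)² = (1×0.0680)² = 0.00462
δτ/τ = √(0.00526) = 0.0725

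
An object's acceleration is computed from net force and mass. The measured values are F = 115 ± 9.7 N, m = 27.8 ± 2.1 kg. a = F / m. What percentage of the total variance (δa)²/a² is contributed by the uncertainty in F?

(δa/a)² = (1·δF/F)² + (-1·δm/m)²
  F term: (1×0.0843)² = 0.00711
  m term: (-1×0.0755)² = 0.00571
Total = 0.0128. Share from F = 0.00711/0.0128 = 0.555.

55.5%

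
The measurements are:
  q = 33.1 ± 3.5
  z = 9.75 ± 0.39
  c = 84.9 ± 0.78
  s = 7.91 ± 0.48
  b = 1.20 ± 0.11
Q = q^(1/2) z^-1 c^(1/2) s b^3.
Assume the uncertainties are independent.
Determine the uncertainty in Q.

21.5

For a monomial Q ∝ q^(1/2), z^-1, c^(1/2), s, b^3, fractional errors add in quadrature:
  (½·δq/q)² = (0.5×0.106)² = 0.00280;  (-1·δz/z)² = (-1×0.0400)² = 0.00160;  (½·δc/c)² = (0.5×0.00919)² = 2.11e-05;  (1·δs/s)² = (1×0.0607)² = 0.00368;  (3·δb/b)² = (3×0.0917)² = 0.0756
δQ/Q = √(0.0837) = 0.289
Q = 74.3, so δQ = 0.289 × 74.3 = 21.5.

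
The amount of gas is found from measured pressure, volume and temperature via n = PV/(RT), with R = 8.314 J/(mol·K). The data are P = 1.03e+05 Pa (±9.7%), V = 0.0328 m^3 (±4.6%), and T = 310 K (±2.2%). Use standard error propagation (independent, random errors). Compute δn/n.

Products/powers → add relative errors in quadrature, weighted by exponent:
  (1·δP/P)² = (1×0.0970)² = 0.00941;  (1·δV/V)² = (1×0.0460)² = 0.00212;  (-1·δT/T)² = (-1×0.0220)² = 0.000484
δn/n = √(0.0120) = 0.110

0.110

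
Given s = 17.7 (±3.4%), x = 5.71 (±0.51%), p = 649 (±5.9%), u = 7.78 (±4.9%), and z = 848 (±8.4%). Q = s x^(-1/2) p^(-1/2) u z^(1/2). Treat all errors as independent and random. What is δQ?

5.19

Relative error in a monomial: (δQ/Q)² = Σ (nᵢ · δxᵢ/xᵢ)².
  (1·δs/s)² = (1×0.0340)² = 0.00116;  (−½·δx/x)² = (-0.5×0.00510)² = 6.5e-06;  (−½·δp/p)² = (-0.5×0.0590)² = 0.000870;  (1·δu/u)² = (1×0.0490)² = 0.00240;  (½·δz/z)² = (0.5×0.0840)² = 0.00176
δQ/Q = √(0.00620) = 0.0787
Q = 65.9, so δQ = 0.0787 × 65.9 = 5.19.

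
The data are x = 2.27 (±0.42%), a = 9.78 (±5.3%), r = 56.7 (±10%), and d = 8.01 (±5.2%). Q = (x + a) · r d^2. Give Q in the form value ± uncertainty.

43800 ± 6600

Let u = x + a = 12.0. δu = √(δx² + δa²) = √(9.09e-05 + 0.269) = 0.518, so δu/u = 0.0430.
Q is then a monomial in u, r, d:
δQ/Q = √((δu/u)² + (1·δr/r)² + (2·δd/d)²) = √(0.00185 + 0.0100 + 0.0108) = 0.151
Q = 43800, so δQ = 0.151 × 43800 = 6600.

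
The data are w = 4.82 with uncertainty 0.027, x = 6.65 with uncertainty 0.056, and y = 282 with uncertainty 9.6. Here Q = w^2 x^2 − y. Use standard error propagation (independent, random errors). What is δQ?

Let p = w^2·x^2 = 1030. δp/p = √((2·δw/w)² + (2·δx/x)²) = √(0.000126 + 0.000284) = 0.0202, so δp = 20.8.
Q = p − y: δQ = √(δp² + δy²) = √(432 + 92.2) = 22.9

22.9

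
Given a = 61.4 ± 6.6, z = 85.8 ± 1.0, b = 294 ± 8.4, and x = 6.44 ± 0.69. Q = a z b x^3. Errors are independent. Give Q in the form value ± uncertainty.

Q is a product of powers, so relative uncertainties combine in quadrature:
  (1·δa/a)² = (1×0.107)² = 0.0116;  (1·δz/z)² = (1×0.0117)² = 0.000136;  (1·δb/b)² = (1×0.0286)² = 0.000816;  (3·δx/x)² = (3×0.107)² = 0.103
δQ/Q = √(0.116) = 0.340
Q = 4.14e+08, so δQ = 0.340 × 4.14e+08 = 1.41e+08.

(4.14 ± 1.41) × 10^8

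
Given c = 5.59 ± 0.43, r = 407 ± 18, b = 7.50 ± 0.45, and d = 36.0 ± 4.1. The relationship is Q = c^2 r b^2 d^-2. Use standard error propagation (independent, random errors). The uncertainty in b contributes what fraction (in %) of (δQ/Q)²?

(δQ/Q)² = (2·δc/c)² + (1·δr/r)² + (2·δb/b)² + (-2·δd/d)²
  c term: (2×0.0769)² = 0.0237
  r term: (1×0.0442)² = 0.00196
  b term: (2×0.0600)² = 0.0144
  d term: (-2×0.114)² = 0.0519
Total = 0.0919. Share from b = 0.0144/0.0919 = 0.157.

15.7%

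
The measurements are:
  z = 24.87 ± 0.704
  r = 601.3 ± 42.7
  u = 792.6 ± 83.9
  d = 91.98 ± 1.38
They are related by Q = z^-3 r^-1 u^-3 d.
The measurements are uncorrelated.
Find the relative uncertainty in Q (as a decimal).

Since Q is a product/quotient, work with relative uncertainties:
  (-3·δz/z)² = (-3×0.0283)² = 0.00721;  (-1·δr/r)² = (-1×0.0710)² = 0.00504;  (-3·δu/u)² = (-3×0.106)² = 0.101;  (1·δd/d)² = (1×0.0150)² = 0.000225
δQ/Q = √(0.113) = 0.337

0.337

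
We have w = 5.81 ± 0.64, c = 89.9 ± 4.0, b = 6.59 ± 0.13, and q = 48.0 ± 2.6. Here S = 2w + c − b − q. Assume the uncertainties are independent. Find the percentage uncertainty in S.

10.5%

Absolute uncertainties add in quadrature for a linear combination:
  (2·δw)² = 1.64;  (δc)² = 16.0;  (δb)² = 0.0169;  (δq)² = 6.76
δS = √(24.4) = 4.94
S = 46.9, so δS/S = 4.94/46.9 = 0.105.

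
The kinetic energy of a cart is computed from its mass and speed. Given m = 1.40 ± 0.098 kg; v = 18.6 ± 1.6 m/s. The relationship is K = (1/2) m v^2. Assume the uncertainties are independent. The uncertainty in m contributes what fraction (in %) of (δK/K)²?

(δK/K)² = (1·δm/m)² + (2·δv/v)²
  m term: (1×0.0700)² = 0.00490
  v term: (2×0.0860)² = 0.0296
Total = 0.0345. Share from m = 0.00490/0.0345 = 0.142.

14.2%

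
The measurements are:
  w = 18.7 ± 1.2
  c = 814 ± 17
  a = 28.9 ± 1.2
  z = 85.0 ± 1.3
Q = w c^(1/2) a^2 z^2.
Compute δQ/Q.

0.110

Each factor contributes (exponent × relative error)² to (δQ/Q)²:
  (1·δw/w)² = (1×0.0642)² = 0.00412;  (½·δc/c)² = (0.5×0.0209)² = 0.000109;  (2·δa/a)² = (2×0.0415)² = 0.00690;  (2·δz/z)² = (2×0.0153)² = 0.000936
δQ/Q = √(0.0121) = 0.110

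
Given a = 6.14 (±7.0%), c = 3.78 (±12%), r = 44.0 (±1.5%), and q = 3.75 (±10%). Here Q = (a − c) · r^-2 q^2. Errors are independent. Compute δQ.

Let u = a − c = 2.36. δu = √(δa² + δc²) = √(0.185 + 0.206) = 0.625, so δu/u = 0.265.
Q is then a monomial in u, r, q:
δQ/Q = √((δu/u)² + (-2·δr/r)² + (2·δq/q)²) = √(0.0701 + 0.000900 + 0.0400) = 0.333
Q = 0.0171, so δQ = 0.333 × 0.0171 = 0.00571.

0.00571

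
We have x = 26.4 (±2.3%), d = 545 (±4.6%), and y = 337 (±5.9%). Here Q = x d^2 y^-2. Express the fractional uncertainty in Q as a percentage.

15.1%

Q is a product of powers, so relative uncertainties combine in quadrature:
  (1·δx/x)² = (1×0.0230)² = 0.000529;  (2·δd/d)² = (2×0.0460)² = 0.00846;  (-2·δy/y)² = (-2×0.0590)² = 0.0139
δQ/Q = √(0.0229) = 0.151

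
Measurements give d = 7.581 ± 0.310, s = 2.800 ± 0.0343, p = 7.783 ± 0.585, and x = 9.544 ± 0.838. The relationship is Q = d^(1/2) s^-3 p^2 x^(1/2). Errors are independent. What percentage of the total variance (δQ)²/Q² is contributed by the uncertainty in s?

(δQ/Q)² = (½·δd/d)² + (-3·δs/s)² + (2·δp/p)² + (½·δx/x)²
  d term: (0.5×0.0409)² = 0.000418
  s term: (-3×0.0123)² = 0.00135
  p term: (2×0.0752)² = 0.0226
  x term: (0.5×0.0878)² = 0.00193
Total = 0.0263. Share from s = 0.00135/0.0263 = 0.0514.

5.14%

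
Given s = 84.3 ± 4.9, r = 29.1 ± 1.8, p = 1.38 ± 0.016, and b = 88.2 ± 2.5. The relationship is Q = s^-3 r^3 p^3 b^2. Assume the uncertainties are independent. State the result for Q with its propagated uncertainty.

Q is a product of powers, so relative uncertainties combine in quadrature:
  (-3·δs/s)² = (-3×0.0581)² = 0.0304;  (3·δr/r)² = (3×0.0619)² = 0.0344;  (3·δp/p)² = (3×0.0116)² = 0.00121;  (2·δb/b)² = (2×0.0283)² = 0.00321
δQ/Q = √(0.0693) = 0.263
Q = 841, so δQ = 0.263 × 841 = 221.

841 ± 221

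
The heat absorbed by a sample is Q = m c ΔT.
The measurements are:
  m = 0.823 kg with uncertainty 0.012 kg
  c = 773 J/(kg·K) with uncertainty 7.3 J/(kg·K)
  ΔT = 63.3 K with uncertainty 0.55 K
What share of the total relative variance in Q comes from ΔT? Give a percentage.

20.0%

(δQ/Q)² = (1·δm/m)² + (1·δc/c)² + (1·δΔT/ΔT)²
  m term: (1×0.0146)² = 0.000213
  c term: (1×0.00944)² = 8.92e-05
  ΔT term: (1×0.00869)² = 7.55e-05
Total = 0.000377. Share from ΔT = 7.55e-05/0.000377 = 0.200.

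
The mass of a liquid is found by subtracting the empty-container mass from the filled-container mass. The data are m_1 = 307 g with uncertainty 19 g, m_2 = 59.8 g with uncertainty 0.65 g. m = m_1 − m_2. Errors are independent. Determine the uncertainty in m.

Each term contributes (cᵢ δxᵢ)² to (δm)²:
  (δm_1)² = 361;  (δm_2)² = 0.423
δm = √(361) = 19.0 g

19.0 g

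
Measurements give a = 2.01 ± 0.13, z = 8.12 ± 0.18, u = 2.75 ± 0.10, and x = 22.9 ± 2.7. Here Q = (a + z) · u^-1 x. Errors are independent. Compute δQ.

Let w = a + z = 10.1. δw = √(δa² + δz²) = √(0.0169 + 0.0324) = 0.222, so δw/w = 0.0219.
Q is then a monomial in w, u, x:
δQ/Q = √((δw/w)² + (-1·δu/u)² + (1·δx/x)²) = √(0.000480 + 0.00132 + 0.0139) = 0.125
Q = 84.4, so δQ = 0.125 × 84.4 = 10.6.

10.6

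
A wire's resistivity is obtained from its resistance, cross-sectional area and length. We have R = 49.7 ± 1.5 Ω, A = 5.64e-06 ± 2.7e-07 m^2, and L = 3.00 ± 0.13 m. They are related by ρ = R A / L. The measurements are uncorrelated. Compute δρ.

For a monomial ρ ∝ R, A, L^-1, fractional errors add in quadrature:
  (1·δR/R)² = (1×0.0302)² = 0.000911;  (1·δA/A)² = (1×0.0479)² = 0.00229;  (-1·δL/L)² = (-1×0.0433)² = 0.00188
δρ/ρ = √(0.00508) = 0.0713
ρ = 9.34e-05 Ω·m, so δρ = 0.0713 × 9.34e-05 = 6.66e-06 Ω·m.

6.66e-06 Ω·m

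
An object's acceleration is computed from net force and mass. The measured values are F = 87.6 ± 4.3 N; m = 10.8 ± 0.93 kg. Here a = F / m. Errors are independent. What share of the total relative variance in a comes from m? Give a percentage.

(δa/a)² = (1·δF/F)² + (-1·δm/m)²
  F term: (1×0.0491)² = 0.00241
  m term: (-1×0.0861)² = 0.00742
Total = 0.00982. Share from m = 0.00742/0.00982 = 0.755.

75.5%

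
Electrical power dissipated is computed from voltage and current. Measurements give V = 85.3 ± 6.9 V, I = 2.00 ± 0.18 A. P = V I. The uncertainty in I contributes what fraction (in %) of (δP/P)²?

55.3%

(δP/P)² = (1·δV/V)² + (1·δI/I)²
  V term: (1×0.0809)² = 0.00654
  I term: (1×0.0900)² = 0.00810
Total = 0.0146. Share from I = 0.00810/0.0146 = 0.553.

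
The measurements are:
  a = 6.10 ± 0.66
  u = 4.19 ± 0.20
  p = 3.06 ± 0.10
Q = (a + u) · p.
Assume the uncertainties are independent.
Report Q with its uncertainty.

Let w = a + u = 10.3. δw = √(δa² + δu²) = √(0.436 + 0.0400) = 0.690, so δw/w = 0.0670.
Q is then a monomial in w, p:
δQ/Q = √((δw/w)² + (1·δp/p)²) = √(0.00449 + 0.00107) = 0.0746
Q = 31.5, so δQ = 0.0746 × 31.5 = 2.35.

31.5 ± 2.35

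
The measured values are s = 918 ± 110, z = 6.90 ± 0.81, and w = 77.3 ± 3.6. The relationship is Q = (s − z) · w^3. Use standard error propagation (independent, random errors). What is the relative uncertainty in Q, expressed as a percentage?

18.5%

Let u = s − z = 911. δu = √(δs² + δz²) = √(12100 + 0.656) = 110, so δu/u = 0.121.
Q is then a monomial in u, w:
δQ/Q = √((δu/u)² + (3·δw/w)²) = √(0.0146 + 0.0195) = 0.185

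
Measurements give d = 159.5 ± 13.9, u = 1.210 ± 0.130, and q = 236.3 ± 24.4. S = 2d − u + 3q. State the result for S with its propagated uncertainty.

Each term contributes (cᵢ δxᵢ)² to (δS)²:
  (2·δd)² = 773;  (δu)² = 0.0169;  (3·δq)² = 5360
δS = √(6130) = 78.3
S = 1027.

1027 ± 78.3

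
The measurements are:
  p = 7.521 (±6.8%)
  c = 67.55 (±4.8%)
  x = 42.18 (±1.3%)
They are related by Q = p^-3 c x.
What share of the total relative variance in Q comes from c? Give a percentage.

(δQ/Q)² = (-3·δp/p)² + (1·δc/c)² + (1·δx/x)²
  p term: (-3×0.0680)² = 0.0416
  c term: (1×0.0480)² = 0.00230
  x term: (1×0.0130)² = 0.000169
Total = 0.0441. Share from c = 0.00230/0.0441 = 0.0523.

5.23%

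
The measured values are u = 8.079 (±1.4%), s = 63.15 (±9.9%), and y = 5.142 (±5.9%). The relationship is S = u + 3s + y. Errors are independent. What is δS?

18.8

Sums and differences: (δS)² = Σ (cᵢ δxᵢ)².
  (δu)² = 0.0128;  (3·δs)² = 352;  (δy)² = 0.0920
δS = √(352) = 18.8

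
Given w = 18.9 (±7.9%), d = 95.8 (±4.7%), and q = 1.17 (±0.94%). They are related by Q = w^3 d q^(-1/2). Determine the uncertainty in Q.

1.44e+05

Q is a product of powers, so relative uncertainties combine in quadrature:
  (3·δw/w)² = (3×0.0790)² = 0.0562;  (1·δd/d)² = (1×0.0470)² = 0.00221;  (−½·δq/q)² = (-0.5×0.00940)² = 2.21e-05
δQ/Q = √(0.0584) = 0.242
Q = 5.98e+05, so δQ = 0.242 × 5.98e+05 = 1.44e+05.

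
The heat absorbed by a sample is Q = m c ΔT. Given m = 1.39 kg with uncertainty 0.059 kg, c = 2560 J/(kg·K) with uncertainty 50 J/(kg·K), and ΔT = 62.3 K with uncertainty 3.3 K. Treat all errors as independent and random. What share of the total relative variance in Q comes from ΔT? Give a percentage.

56.2%

(δQ/Q)² = (1·δm/m)² + (1·δc/c)² + (1·δΔT/ΔT)²
  m term: (1×0.0424)² = 0.00180
  c term: (1×0.0195)² = 0.000381
  ΔT term: (1×0.0530)² = 0.00281
Total = 0.00499. Share from ΔT = 0.00281/0.00499 = 0.562.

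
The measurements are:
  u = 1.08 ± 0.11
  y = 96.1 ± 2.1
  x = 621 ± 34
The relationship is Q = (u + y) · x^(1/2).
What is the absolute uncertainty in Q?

84.5

Let w = u + y = 97.2. δw = √(δu² + δy²) = √(0.0121 + 4.41) = 2.10, so δw/w = 0.0216.
Q is then a monomial in w, x:
δQ/Q = √((δw/w)² + (½·δx/x)²) = √(0.000468 + 0.000749) = 0.0349
Q = 2420, so δQ = 0.0349 × 2420 = 84.5.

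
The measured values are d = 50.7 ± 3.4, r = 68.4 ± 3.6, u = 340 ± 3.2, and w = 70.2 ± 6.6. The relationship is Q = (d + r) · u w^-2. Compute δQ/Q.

0.193

Let h = d + r = 119. δh = √(δd² + δr²) = √(11.6 + 13.0) = 4.95, so δh/h = 0.0416.
Q is then a monomial in h, u, w:
δQ/Q = √((δh/h)² + (1·δu/u)² + (-2·δw/w)²) = √(0.00173 + 8.86e-05 + 0.0354) = 0.193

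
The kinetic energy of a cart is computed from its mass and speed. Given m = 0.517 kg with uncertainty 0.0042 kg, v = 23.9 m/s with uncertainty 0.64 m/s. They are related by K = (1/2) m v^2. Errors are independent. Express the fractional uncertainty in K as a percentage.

Products/powers → add relative errors in quadrature, weighted by exponent:
  (1·δm/m)² = (1×0.00812)² = 6.6e-05;  (2·δv/v)² = (2×0.0268)² = 0.00287
δK/K = √(0.00293) = 0.0542

5.42%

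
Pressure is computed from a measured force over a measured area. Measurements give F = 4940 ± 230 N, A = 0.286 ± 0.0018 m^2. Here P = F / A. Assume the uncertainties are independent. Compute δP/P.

Since P is a product/quotient, work with relative uncertainties:
  (1·δF/F)² = (1×0.0466)² = 0.00217;  (-1·δA/A)² = (-1×0.00629)² = 3.96e-05
δP/P = √(0.00221) = 0.0470

0.0470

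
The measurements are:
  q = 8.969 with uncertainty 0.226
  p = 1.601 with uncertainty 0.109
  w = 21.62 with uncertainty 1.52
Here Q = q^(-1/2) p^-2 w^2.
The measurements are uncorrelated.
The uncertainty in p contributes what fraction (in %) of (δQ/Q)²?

48.2%

(δQ/Q)² = (−½·δq/q)² + (-2·δp/p)² + (2·δw/w)²
  q term: (-0.5×0.0252)² = 0.000159
  p term: (-2×0.0681)² = 0.0185
  w term: (2×0.0703)² = 0.0198
Total = 0.0385. Share from p = 0.0185/0.0385 = 0.482.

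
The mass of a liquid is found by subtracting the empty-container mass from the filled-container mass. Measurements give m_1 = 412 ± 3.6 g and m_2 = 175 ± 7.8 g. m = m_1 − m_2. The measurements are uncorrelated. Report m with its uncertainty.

m is a linear combination, so absolute uncertainties add in quadrature:
  (δm_1)² = 13.0;  (δm_2)² = 60.8
δm = √(73.8) = 8.59 g
m = 237 g.

237 ± 8.59 g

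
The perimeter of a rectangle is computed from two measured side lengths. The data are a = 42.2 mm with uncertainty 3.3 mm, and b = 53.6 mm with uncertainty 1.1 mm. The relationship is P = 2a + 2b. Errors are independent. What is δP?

6.96 mm

Sums and differences: (δP)² = Σ (cᵢ δxᵢ)².
  (2·δa)² = 43.6;  (2·δb)² = 4.84
δP = √(48.4) = 6.96 mm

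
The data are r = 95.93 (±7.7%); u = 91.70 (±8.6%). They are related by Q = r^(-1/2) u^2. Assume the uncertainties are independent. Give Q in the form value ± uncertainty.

858.5 ± 151

Products/powers → add relative errors in quadrature, weighted by exponent:
  (−½·δr/r)² = (-0.5×0.0770)² = 0.00148;  (2·δu/u)² = (2×0.0860)² = 0.0296
δQ/Q = √(0.0311) = 0.176
Q = 858.5, so δQ = 0.176 × 858.5 = 151.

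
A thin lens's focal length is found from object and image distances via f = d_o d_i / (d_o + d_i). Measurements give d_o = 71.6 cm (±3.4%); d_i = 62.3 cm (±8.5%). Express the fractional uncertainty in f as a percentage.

4.81%

∂f/∂d_o = (d_i/(d_o+d_i))² = 0.216;  ∂f/∂d_i = (d_o/(d_o+d_i))² = 0.286
δf = √((∂f/∂d_o · δd_o)² + (∂f/∂d_i · δd_i)²) = √(0.278 + 2.29) = 1.60 cm
f = 33.3 cm, so δf/f = 1.60/33.3 = 0.0481.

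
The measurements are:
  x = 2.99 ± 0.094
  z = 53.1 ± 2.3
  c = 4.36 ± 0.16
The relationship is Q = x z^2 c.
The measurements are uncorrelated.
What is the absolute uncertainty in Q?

3650

Q is a product of powers, so relative uncertainties combine in quadrature:
  (1·δx/x)² = (1×0.0314)² = 0.000988;  (2·δz/z)² = (2×0.0433)² = 0.00750;  (1·δc/c)² = (1×0.0367)² = 0.00135
δQ/Q = √(0.00984) = 0.0992
Q = 36800, so δQ = 0.0992 × 36800 = 3650.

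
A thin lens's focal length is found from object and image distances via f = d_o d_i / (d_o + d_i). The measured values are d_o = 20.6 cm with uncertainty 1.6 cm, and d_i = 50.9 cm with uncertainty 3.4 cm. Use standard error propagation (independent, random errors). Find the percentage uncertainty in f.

5.85%

∂f/∂d_o = (d_i/(d_o+d_i))² = 0.507;  ∂f/∂d_i = (d_o/(d_o+d_i))² = 0.0830
δf = √((∂f/∂d_o · δd_o)² + (∂f/∂d_i · δd_i)²) = √(0.657 + 0.0797) = 0.859 cm
f = 14.7 cm, so δf/f = 0.859/14.7 = 0.0585.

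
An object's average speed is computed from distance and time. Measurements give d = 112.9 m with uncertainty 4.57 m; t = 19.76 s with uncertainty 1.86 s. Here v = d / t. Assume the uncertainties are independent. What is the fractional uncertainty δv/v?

For a monomial v ∝ d, t^-1, fractional errors add in quadrature:
  (1·δd/d)² = (1×0.0405)² = 0.00164;  (-1·δt/t)² = (-1×0.0941)² = 0.00886
δv/v = √(0.0105) = 0.102

0.102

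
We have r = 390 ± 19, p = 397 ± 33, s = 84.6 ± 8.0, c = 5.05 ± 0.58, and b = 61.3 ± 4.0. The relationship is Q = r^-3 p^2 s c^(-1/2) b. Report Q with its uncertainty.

6.13 ± 1.57

For a monomial Q ∝ r^-3, p^2, s, c^(-1/2), b, fractional errors add in quadrature:
  (-3·δr/r)² = (-3×0.0487)² = 0.0214;  (2·δp/p)² = (2×0.0831)² = 0.0276;  (1·δs/s)² = (1×0.0946)² = 0.00894;  (−½·δc/c)² = (-0.5×0.115)² = 0.00330;  (1·δb/b)² = (1×0.0653)² = 0.00426
δQ/Q = √(0.0655) = 0.256
Q = 6.13, so δQ = 0.256 × 6.13 = 1.57.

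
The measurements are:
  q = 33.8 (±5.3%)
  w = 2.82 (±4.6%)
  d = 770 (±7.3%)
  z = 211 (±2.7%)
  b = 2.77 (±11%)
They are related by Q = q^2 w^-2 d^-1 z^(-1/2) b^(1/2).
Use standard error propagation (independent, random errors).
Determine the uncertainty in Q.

For a monomial Q ∝ q^2, w^-2, d^-1, z^(-1/2), b^(1/2), fractional errors add in quadrature:
  (2·δq/q)² = (2×0.0530)² = 0.0112;  (-2·δw/w)² = (-2×0.0460)² = 0.00846;  (-1·δd/d)² = (-1×0.0730)² = 0.00533;  (−½·δz/z)² = (-0.5×0.0270)² = 0.000182;  (½·δb/b)² = (0.5×0.110)² = 0.00303
δQ/Q = √(0.0282) = 0.168
Q = 0.0214, so δQ = 0.168 × 0.0214 = 0.00359.

0.00359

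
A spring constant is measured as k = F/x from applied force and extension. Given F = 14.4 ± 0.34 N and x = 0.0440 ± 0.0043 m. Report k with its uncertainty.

For a monomial k ∝ F, x^-1, fractional errors add in quadrature:
  (1·δF/F)² = (1×0.0236)² = 0.000557;  (-1·δx/x)² = (-1×0.0977)² = 0.00955
δk/k = √(0.0101) = 0.101
k = 327 N/m, so δk = 0.101 × 327 = 32.9 N/m.

327 ± 32.9 N/m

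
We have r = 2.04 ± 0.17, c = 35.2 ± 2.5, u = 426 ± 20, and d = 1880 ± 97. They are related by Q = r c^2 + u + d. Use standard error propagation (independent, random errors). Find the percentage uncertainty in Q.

8.85%

Let p = r·c^2 = 2530. δp/p = √((1·δr/r)² + (2·δc/c)²) = √(0.00694 + 0.0202) = 0.165, so δp = 416.
Q = p + u + d: δQ = √(δp² + δu² + δd²) = √(1.73e+05 + 400 + 9410) = 428
Q = 4830, so δQ/Q = 428/4830 = 0.0885.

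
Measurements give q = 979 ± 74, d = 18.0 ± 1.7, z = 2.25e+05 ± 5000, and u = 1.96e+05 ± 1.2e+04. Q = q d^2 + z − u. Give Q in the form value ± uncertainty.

(3.46 ± 0.658) × 10^5

Let p = q·d^2 = 3.17e+05. δp/p = √((1·δq/q)² + (2·δd/d)²) = √(0.00571 + 0.0357) = 0.203, so δp = 64500.
Q = p + z − u: δQ = √(δp² + δz² + δu²) = √(4.16e+09 + 2.5e+07 + 1.44e+08) = 65800
Q = 3.46e+05.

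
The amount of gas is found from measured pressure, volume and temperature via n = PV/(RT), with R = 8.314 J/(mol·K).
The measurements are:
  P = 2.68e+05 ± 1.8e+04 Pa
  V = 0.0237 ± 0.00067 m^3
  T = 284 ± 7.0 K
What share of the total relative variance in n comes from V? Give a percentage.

13.5%

(δn/n)² = (1·δP/P)² + (1·δV/V)² + (-1·δT/T)²
  P term: (1×0.0672)² = 0.00451
  V term: (1×0.0283)² = 0.000799
  T term: (-1×0.0246)² = 0.000608
Total = 0.00592. Share from V = 0.000799/0.00592 = 0.135.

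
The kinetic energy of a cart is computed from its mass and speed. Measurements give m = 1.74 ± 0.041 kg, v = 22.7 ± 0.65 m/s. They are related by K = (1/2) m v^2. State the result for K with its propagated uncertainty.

Since K is a product/quotient, work with relative uncertainties:
  (1·δm/m)² = (1×0.0236)² = 0.000555;  (2·δv/v)² = (2×0.0286)² = 0.00328
δK/K = √(0.00383) = 0.0619
K = 448 J, so δK = 0.0619 × 448 = 27.8 J.

448 ± 27.8 J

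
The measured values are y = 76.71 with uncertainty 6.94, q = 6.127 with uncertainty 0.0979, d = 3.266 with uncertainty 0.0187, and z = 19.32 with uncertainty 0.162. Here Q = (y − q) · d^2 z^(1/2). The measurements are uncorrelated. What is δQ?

Let u = y − q = 70.58. δu = √(δy² + δq²) = √(48.2 + 0.00958) = 6.94, so δu/u = 0.0983.
Q is then a monomial in u, d, z:
δQ/Q = √((δu/u)² + (2·δd/d)² + (½·δz/z)²) = √(0.00967 + 0.000131 + 1.76e-05) = 0.0991
Q = 3309, so δQ = 0.0991 × 3309 = 328.

328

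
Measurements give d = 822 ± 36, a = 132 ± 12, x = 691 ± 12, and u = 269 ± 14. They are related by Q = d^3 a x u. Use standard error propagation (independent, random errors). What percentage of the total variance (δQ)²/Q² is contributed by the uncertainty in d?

60.5%

(δQ/Q)² = (3·δd/d)² + (1·δa/a)² + (1·δx/x)² + (1·δu/u)²
  d term: (3×0.0438)² = 0.0173
  a term: (1×0.0909)² = 0.00826
  x term: (1×0.0174)² = 0.000302
  u term: (1×0.0520)² = 0.00271
Total = 0.0285. Share from d = 0.0173/0.0285 = 0.605.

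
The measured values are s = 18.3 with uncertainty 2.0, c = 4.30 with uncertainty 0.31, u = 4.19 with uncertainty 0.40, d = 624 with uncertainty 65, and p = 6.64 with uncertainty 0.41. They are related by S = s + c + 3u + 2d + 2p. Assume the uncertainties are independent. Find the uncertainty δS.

S is a linear combination, so absolute uncertainties add in quadrature:
  (δs)² = 4.00;  (δc)² = 0.0961;  (3·δu)² = 1.44;  (2·δd)² = 16900;  (2·δp)² = 0.672
δS = √(16900) = 130

130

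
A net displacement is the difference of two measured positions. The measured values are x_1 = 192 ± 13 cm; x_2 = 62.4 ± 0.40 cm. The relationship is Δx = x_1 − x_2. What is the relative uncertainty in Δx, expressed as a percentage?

Sums and differences: (δΔx)² = Σ (cᵢ δxᵢ)².
  (δx_1)² = 169;  (δx_2)² = 0.160
δΔx = √(169) = 13.0 cm
Δx = 130 cm, so δΔx/Δx = 13.0/130 = 0.100.

10.0%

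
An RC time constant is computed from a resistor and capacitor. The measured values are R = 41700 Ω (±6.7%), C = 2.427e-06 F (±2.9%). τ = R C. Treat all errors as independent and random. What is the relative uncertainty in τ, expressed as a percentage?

7.30%

Each factor contributes (exponent × relative error)² to (δτ/τ)²:
  (1·δR/R)² = (1×0.0670)² = 0.00449;  (1·δC/C)² = (1×0.0290)² = 0.000841
δτ/τ = √(0.00533) = 0.0730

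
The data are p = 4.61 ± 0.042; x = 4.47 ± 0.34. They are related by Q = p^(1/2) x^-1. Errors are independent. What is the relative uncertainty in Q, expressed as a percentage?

7.62%

For a monomial Q ∝ p^(1/2), x^-1, fractional errors add in quadrature:
  (½·δp/p)² = (0.5×0.00911)² = 2.08e-05;  (-1·δx/x)² = (-1×0.0761)² = 0.00579
δQ/Q = √(0.00581) = 0.0762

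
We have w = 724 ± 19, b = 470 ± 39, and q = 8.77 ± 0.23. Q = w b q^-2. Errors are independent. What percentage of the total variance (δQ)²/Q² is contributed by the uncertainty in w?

6.67%

(δQ/Q)² = (1·δw/w)² + (1·δb/b)² + (-2·δq/q)²
  w term: (1×0.0262)² = 0.000689
  b term: (1×0.0830)² = 0.00689
  q term: (-2×0.0262)² = 0.00275
Total = 0.0103. Share from w = 0.000689/0.0103 = 0.0667.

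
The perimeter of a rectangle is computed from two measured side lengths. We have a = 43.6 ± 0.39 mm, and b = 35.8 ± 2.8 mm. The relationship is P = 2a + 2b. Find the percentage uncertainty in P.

Sums and differences: (δP)² = Σ (cᵢ δxᵢ)².
  (2·δa)² = 0.608;  (2·δb)² = 31.4
δP = √(32.0) = 5.65 mm
P = 159 mm, so δP/P = 5.65/159 = 0.0356.

3.56%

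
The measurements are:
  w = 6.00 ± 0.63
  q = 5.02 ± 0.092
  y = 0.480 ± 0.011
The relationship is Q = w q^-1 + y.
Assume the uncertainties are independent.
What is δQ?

Let p = w·q^-1 = 1.20. δp/p = √((1·δw/w)² + (-1·δq/q)²) = √(0.0110 + 0.000336) = 0.107, so δp = 0.127.
Q = p + y: δQ = √(δp² + δy²) = √(0.0162 + 0.000121) = 0.128

0.128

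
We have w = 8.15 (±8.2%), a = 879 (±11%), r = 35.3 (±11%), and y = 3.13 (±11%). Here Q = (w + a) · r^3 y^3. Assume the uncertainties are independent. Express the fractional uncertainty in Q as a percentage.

47.9%

Let u = w + a = 887. δu = √(δw² + δa²) = √(0.447 + 9350) = 96.7, so δu/u = 0.109.
Q is then a monomial in u, r, y:
δQ/Q = √((δu/u)² + (3·δr/r)² + (3·δy/y)²) = √(0.0119 + 0.109 + 0.109) = 0.479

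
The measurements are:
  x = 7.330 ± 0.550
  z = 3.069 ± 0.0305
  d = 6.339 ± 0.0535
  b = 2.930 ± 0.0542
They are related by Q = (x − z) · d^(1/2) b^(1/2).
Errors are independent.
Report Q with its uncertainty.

18.36 ± 2.38

Let u = x − z = 4.261. δu = √(δx² + δz²) = √(0.303 + 0.000930) = 0.551, so δu/u = 0.129.
Q is then a monomial in u, d, b:
δQ/Q = √((δu/u)² + (½·δd/d)² + (½·δb/b)²) = √(0.0167 + 1.78e-05 + 8.55e-05) = 0.130
Q = 18.36, so δQ = 0.130 × 18.36 = 2.38.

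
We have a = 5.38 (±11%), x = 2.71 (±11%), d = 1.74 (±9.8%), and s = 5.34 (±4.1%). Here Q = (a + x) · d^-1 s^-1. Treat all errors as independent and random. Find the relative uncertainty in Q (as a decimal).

Let u = a + x = 8.09. δu = √(δa² + δx²) = √(0.350 + 0.0889) = 0.663, so δu/u = 0.0819.
Q is then a monomial in u, d, s:
δQ/Q = √((δu/u)² + (-1·δd/d)² + (-1·δs/s)²) = √(0.00671 + 0.00960 + 0.00168) = 0.134

0.134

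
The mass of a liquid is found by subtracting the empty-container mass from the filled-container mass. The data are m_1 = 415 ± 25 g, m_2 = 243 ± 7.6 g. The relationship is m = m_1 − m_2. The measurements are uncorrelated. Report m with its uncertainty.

Sums and differences: (δm)² = Σ (cᵢ δxᵢ)².
  (δm_1)² = 625;  (δm_2)² = 57.8
δm = √(683) = 26.1 g
m = 172 g.

172 ± 26.1 g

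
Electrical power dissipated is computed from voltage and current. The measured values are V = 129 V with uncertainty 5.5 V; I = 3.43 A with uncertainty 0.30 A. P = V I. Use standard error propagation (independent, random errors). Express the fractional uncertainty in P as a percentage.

9.73%

Since P is a product/quotient, work with relative uncertainties:
  (1·δV/V)² = (1×0.0426)² = 0.00182;  (1·δI/I)² = (1×0.0875)² = 0.00765
δP/P = √(0.00947) = 0.0973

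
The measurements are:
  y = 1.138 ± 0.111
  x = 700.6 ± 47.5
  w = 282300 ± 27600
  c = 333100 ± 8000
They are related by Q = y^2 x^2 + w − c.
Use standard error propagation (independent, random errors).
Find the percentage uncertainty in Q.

Let p = y^2·x^2 = 635700. δp/p = √((2·δy/y)² + (2·δx/x)²) = √(0.0381 + 0.0184) = 0.238, so δp = 1.51e+05.
Q = p + w − c: δQ = √(δp² + δw² + δc²) = √(2.28e+10 + 7.62e+08 + 6.4e+07) = 1.54e+05
Q = 584900, so δQ/Q = 1.54e+05/584900 = 0.263.

26.3%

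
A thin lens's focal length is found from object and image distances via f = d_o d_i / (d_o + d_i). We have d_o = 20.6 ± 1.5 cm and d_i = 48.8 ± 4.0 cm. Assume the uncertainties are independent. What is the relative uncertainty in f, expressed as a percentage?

5.67%

∂f/∂d_o = (d_i/(d_o+d_i))² = 0.494;  ∂f/∂d_i = (d_o/(d_o+d_i))² = 0.0881
δf = √((∂f/∂d_o · δd_o)² + (∂f/∂d_i · δd_i)²) = √(0.550 + 0.124) = 0.821 cm
f = 14.5 cm, so δf/f = 0.821/14.5 = 0.0567.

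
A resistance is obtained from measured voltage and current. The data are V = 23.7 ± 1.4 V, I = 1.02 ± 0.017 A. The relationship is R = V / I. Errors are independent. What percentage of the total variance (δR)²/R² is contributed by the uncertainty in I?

(δR/R)² = (1·δV/V)² + (-1·δI/I)²
  V term: (1×0.0591)² = 0.00349
  I term: (-1×0.0167)² = 0.000278
Total = 0.00377. Share from I = 0.000278/0.00377 = 0.0737.

7.37%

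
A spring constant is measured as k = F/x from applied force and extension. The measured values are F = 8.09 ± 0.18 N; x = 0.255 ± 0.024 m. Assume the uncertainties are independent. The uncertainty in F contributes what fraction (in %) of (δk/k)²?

5.29%

(δk/k)² = (1·δF/F)² + (-1·δx/x)²
  F term: (1×0.0222)² = 0.000495
  x term: (-1×0.0941)² = 0.00886
Total = 0.00935. Share from F = 0.000495/0.00935 = 0.0529.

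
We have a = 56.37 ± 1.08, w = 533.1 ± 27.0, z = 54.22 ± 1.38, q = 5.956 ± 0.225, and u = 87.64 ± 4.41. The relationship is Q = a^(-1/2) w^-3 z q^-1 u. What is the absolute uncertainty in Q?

1.17e-07

Since Q is a product/quotient, work with relative uncertainties:
  (−½·δa/a)² = (-0.5×0.0192)² = 9.18e-05;  (-3·δw/w)² = (-3×0.0506)² = 0.0231;  (1·δz/z)² = (1×0.0255)² = 0.000648;  (-1·δq/q)² = (-1×0.0378)² = 0.00143;  (1·δu/u)² = (1×0.0503)² = 0.00253
δQ/Q = √(0.0278) = 0.167
Q = 7.014e-07, so δQ = 0.167 × 7.014e-07 = 1.17e-07.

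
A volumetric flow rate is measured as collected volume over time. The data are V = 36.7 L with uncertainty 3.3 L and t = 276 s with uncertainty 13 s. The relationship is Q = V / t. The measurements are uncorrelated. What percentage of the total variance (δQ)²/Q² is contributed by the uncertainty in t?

21.5%

(δQ/Q)² = (1·δV/V)² + (-1·δt/t)²
  V term: (1×0.0899)² = 0.00809
  t term: (-1×0.0471)² = 0.00222
Total = 0.0103. Share from t = 0.00222/0.0103 = 0.215.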